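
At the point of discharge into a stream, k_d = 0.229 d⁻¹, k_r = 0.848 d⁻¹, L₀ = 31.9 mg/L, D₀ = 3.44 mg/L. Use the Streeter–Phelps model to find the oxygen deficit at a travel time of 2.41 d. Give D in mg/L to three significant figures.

D ≈ 5.71 mg/L

k_d L₀/(k_r−k_d) = 0.229×31.9/(0.848−0.229) = 7.305/0.6190 = 11.80 mg/L.
e^(−k_d t) = e^(−0.229×2.410) = 0.5759; e^(−k_r t) = e^(−0.848×2.410) = 0.1296.
D = 11.80 × (0.5759 − 0.1296) + 3.44 × 0.1296 = 5.267 + 0.4457 = 5.713 mg/L.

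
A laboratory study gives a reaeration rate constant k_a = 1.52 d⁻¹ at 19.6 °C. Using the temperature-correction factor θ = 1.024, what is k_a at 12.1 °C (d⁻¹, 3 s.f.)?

k_a ≈ 1.27 d⁻¹

k_a(T₂) = k_a(T₁) · θ^(T₂−T₁) = 1.52 × 1.024^(12.1−19.6)
= 1.52 × 1.024^-7.50 = 1.52 × 0.8370 = 1.272 d⁻¹.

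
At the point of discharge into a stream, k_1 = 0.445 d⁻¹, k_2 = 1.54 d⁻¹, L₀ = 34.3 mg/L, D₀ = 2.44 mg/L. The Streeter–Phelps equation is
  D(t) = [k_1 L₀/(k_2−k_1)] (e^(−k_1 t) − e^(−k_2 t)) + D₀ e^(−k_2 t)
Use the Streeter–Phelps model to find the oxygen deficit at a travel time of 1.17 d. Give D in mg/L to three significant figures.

D ≈ 6.38 mg/L

k_1 L₀/(k_2−k_1) = 0.445×34.3/(1.54−0.445) = 15.26/1.095 = 13.94 mg/L.
e^(−k_1 t) = e^(−0.445×1.170) = 0.5941; e^(−k_2 t) = e^(−1.54×1.170) = 0.1650.
D = 13.94 × (0.5941 − 0.1650) + 2.44 × 0.1650 = 5.982 + 0.4026 = 6.384 mg/L.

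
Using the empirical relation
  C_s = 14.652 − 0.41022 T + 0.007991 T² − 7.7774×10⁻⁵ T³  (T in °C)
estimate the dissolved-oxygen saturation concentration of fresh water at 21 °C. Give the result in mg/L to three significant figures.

C_s = 14.652 − 0.41022×21 + 0.007991×21² − 7.7774×10⁻⁵×21³ = 8.841 mg/L.

C_s ≈ 8.84 mg/L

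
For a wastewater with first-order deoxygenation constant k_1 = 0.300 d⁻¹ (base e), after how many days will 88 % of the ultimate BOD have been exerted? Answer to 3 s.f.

y/L₀ = 1 − e^(−k_1 t) = 0.88 ⇒ e^(−k_1 t) = 0.120
t = −ln(0.120) / 0.300 = 2.120 / 0.300 = 7.068 d.

t ≈ 7.07 d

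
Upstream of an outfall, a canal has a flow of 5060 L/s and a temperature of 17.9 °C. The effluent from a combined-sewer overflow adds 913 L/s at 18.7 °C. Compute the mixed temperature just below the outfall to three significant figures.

18.0 °C

Flow-weighted mixing: C = (Q_r C_r + Q_w C_w)/(Q_r + Q_w)
= (5060×17.9 + 913×18.7)/(5060 + 913) = 107600/5973 = 18.02 °C.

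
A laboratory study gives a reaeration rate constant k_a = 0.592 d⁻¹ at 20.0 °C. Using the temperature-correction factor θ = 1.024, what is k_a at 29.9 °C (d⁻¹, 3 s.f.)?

k_a ≈ 0.749 d⁻¹

k_a(T₂) = k_a(T₁) · θ^(T₂−T₁) = 0.592 × 1.024^(29.9−20.0)
= 0.592 × 1.024^9.90 = 0.592 × 1.265 = 0.7487 d⁻¹.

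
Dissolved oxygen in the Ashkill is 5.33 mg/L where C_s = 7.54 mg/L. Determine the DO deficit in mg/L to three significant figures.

D = C_s − C = 7.54 − 5.33 = 2.21 mg/L.

D ≈ 2.21 mg/L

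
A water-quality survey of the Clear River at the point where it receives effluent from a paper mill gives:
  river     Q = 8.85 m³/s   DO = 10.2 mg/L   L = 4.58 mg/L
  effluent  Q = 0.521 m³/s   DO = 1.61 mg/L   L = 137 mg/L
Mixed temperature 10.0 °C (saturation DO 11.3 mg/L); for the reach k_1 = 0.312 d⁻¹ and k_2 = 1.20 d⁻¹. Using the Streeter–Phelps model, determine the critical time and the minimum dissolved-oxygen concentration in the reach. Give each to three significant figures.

t_c ≈ 0.986 d; minimum DO ≈ 9.02 mg/L

Mixed DO = (8.85×10.2 + 0.521×1.61)/(8.85+0.521) = 91.11/9.371 = 9.722 mg/L.
Mixed L₀ = (8.85×4.58 + 0.521×137)/(9.371) = 111.9/9.371 = 11.94 mg/L.
Initial deficit D₀ = C_s − DO₀ = 11.3 − 9.722 = 1.578 mg/L.
t_c = (1/0.8880) ln[(1.20/0.312)(1 − 1.578×0.8880/(0.312×11.94))] = 1.126 × ln(2.400) = 0.9859 d.
D_c = (0.312/1.20) × 11.94 × e^(−0.312×0.9859) = 0.2600 × 11.94 × 0.7352 = 2.283 mg/L.
Minimum DO = 11.3 − 2.283 = 9.017 mg/L.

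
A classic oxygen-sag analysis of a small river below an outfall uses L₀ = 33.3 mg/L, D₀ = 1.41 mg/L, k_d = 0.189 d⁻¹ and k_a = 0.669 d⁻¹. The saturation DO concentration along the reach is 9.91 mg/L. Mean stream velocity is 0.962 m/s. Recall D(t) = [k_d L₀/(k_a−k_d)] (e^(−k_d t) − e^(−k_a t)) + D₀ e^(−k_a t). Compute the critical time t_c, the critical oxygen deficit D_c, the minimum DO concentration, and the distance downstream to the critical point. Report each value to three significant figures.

t_c ≈ 2.40 d; D_c ≈ 5.98 mg/L; min DO ≈ 3.93 mg/L; x_c ≈ 199 km

With k_a/k_d = 3.540 and 1 − D₀(k_a−k_d)/(k_d L₀) = 0.8925,
t_c = ln(3.540 × 0.8925) / (0.669 − 0.189) = ln(3.159) / 0.4800 = 1.150/0.4800 = 2.396 d.
D_c = (k_d/k_a) L₀ e^(−k_d t_c) = (0.189/0.669) × 33.3 × e^(−0.189×2.396) = 0.2825 × 33.3 × 0.6358 = 5.981 mg/L.
Minimum DO = C_s − D_c = 9.91 − 5.981 = 3.929 mg/L.
x_c = v t_c = 0.962 m/s × 2.396 d × 86400 s/d = 199200 m ≈ 199 km.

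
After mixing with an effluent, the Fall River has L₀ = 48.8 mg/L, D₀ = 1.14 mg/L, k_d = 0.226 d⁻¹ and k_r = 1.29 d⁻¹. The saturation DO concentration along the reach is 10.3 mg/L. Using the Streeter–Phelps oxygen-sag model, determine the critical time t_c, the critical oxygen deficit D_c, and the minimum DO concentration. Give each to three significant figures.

With k_r/k_d = 5.708 and 1 − D₀(k_r−k_d)/(k_d L₀) = 0.8900,
t_c = ln(5.708 × 0.8900) / (1.29 − 0.226) = ln(5.080) / 1.064 = 1.625/1.064 = 1.528 d.
D_c = (k_d/k_r) L₀ e^(−k_d t_c) = (0.226/1.29) × 48.8 × e^(−0.226×1.528) = 0.1752 × 48.8 × 0.7081 = 6.053 mg/L.
Minimum DO = C_s − D_c = 10.3 − 6.053 = 4.247 mg/L.

t_c ≈ 1.53 d; D_c ≈ 6.05 mg/L; min DO ≈ 4.25 mg/L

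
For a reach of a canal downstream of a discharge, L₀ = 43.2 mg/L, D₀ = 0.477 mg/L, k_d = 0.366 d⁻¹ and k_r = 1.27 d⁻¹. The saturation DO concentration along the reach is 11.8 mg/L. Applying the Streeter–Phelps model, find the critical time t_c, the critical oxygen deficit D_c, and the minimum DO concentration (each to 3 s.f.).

t_c ≈ 1.35 d; D_c ≈ 7.61 mg/L; min DO ≈ 4.19 mg/L

t_c = [1/(k_r−k_d)] ln[(k_r/k_d)(1 − D₀(k_r−k_d)/(k_d L₀))]
= [1/(1.27−0.366)] ln[(1.27/0.366)(1 − 0.477×0.9040/(0.366×43.2))]
= (1/0.9040) ln[3.470 × 0.9727] = 1.106 × ln(3.375) = 1.106 × 1.216 = 1.346 d.
D_c = (k_d/k_r) L₀ e^(−k_d t_c) = (0.366/1.27) × 43.2 × e^(−0.366×1.346) = 0.2882 × 43.2 × 0.6111 = 7.608 mg/L.
Minimum DO = C_s − D_c = 11.8 − 7.608 = 4.192 mg/L.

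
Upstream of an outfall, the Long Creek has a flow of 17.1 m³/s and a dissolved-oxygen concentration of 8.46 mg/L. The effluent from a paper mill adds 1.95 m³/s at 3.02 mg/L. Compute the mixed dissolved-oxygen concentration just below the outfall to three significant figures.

7.90 mg/L

Flow-weighted mixing: C = (Q_r C_r + Q_w C_w)/(Q_r + Q_w)
= (17.1×8.46 + 1.95×3.02)/(17.1 + 1.95) = 150.6/19.05 = 7.903 mg/L.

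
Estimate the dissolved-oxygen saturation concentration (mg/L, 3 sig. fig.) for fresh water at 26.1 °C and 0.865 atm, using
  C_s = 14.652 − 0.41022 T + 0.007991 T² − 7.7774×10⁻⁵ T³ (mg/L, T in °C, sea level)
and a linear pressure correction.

At sea level: C_s = 14.652 − 0.41022×26.1 + 0.007991×26.1² − 7.7774×10⁻⁵×26.1³ = 8.006 mg/L.
Pressure correction: C_s' = 8.006 × 0.865 = 6.925 mg/L.

C_s ≈ 6.93 mg/L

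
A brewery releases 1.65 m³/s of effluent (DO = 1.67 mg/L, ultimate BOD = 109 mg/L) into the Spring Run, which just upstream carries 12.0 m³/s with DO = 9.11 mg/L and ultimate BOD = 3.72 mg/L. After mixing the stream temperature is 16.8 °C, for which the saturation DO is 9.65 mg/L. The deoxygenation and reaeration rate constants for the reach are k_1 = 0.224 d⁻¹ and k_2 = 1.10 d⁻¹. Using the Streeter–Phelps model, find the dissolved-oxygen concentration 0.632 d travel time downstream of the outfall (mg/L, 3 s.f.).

Mixed DO = (12.0×9.11 + 1.65×1.67)/(12.0+1.65) = 112.1/13.65 = 8.211 mg/L.
Mixed L₀ = (12.0×3.72 + 1.65×109)/(13.65) = 224.5/13.65 = 16.45 mg/L.
Initial deficit D₀ = C_s − DO₀ = 9.65 − 8.211 = 1.439 mg/L.
D(0.632) = [0.224×16.45/(1.10−0.224)](e^(−0.224×0.632) − e^(−1.10×0.632)) + 1.439 e^(−1.10×0.632)
= 4.205 × (0.8680 − 0.4990) + 1.439 × 0.4990 = 2.270 mg/L.
DO = 9.65 − 2.270 = 7.380 mg/L.

DO ≈ 7.38 mg/L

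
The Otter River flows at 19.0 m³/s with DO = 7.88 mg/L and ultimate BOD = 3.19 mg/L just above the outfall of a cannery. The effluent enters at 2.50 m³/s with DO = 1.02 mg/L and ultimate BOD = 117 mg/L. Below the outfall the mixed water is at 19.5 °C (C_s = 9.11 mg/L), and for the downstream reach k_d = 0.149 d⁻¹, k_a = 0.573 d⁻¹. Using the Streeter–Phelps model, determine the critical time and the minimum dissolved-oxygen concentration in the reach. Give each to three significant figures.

t_c ≈ 2.16 d; minimum DO ≈ 6.01 mg/L

Mixed DO = (19.0×7.88 + 2.50×1.02)/(19.0+2.50) = 152.3/21.50 = 7.082 mg/L.
Mixed L₀ = (19.0×3.19 + 2.50×117)/(21.50) = 353.1/21.50 = 16.42 mg/L.
Initial deficit D₀ = C_s − DO₀ = 9.11 − 7.082 = 2.028 mg/L.
t_c = (1/0.4240) ln[(0.573/0.149)(1 − 2.028×0.4240/(0.149×16.42))] = 2.358 × ln(2.495) = 2.156 d.
D_c = (0.149/0.573) × 16.42 × e^(−0.149×2.156) = 0.2600 × 16.42 × 0.7253 = 3.097 mg/L.
Minimum DO = 9.11 − 3.097 = 6.013 mg/L.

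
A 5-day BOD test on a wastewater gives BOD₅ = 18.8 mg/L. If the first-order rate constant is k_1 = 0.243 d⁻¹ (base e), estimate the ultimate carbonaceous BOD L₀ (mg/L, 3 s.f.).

BOD₅ = L₀(1 − e^(−5k_1)) ⇒ L₀ = BOD₅ / (1 − e^(−5×0.243))
= 18.8 / (1 − 0.2967) = 18.8 / 0.7033 = 26.73 mg/L.

L₀ ≈ 26.7 mg/L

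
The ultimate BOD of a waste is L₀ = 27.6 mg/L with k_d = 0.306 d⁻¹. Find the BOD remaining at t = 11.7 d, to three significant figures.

L_t = L₀ e^(−k_d t) = 27.6 × e^(−0.306×11.7) = 27.6 × 0.02787 = 0.7692 mg/L.

L ≈ 0.769 mg/L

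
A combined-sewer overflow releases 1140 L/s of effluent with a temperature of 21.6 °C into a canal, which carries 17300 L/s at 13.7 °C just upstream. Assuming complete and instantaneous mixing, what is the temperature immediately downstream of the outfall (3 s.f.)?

Flow-weighted mixing: C = (Q_r C_r + Q_w C_w)/(Q_r + Q_w)
= (17300×13.7 + 1140×21.6)/(17300 + 1140) = 261600/18440 = 14.19 °C.

14.2 °C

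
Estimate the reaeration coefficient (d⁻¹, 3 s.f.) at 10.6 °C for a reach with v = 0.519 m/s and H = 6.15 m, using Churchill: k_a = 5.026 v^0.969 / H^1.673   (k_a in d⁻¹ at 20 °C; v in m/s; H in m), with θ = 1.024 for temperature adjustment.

k_a(20) = 5.026 × 0.519^0.969 / 6.15^1.673 = 5.026 × 0.5297 / 20.88 = 0.1275 d⁻¹.
k_a(10.6) = 0.1275 × 1.024^(10.6−20) = 0.1275 × 0.8002 = 0.1020 d⁻¹.

k_a ≈ 0.102 d⁻¹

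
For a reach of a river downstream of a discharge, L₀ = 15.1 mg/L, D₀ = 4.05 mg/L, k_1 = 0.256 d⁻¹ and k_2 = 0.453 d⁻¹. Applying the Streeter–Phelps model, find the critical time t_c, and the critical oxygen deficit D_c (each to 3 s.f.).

At the critical point dD/dt = 0, so k_1 L₀ e^(−k_1 t) = k_2 D. Substituting D(t) from the Streeter–Phelps equation and solving for t gives
t_c = ln[(k_2/k_1)(1 − D₀(k_2−k_1)/(k_1 L₀))] / (k_2−k_1).
Here k_2−k_1 = 0.1970 d⁻¹ and 1 − D₀(k_2−k_1)/(k_1 L₀) = 1 − 4.05×0.1970/(0.256×15.1) = 0.7936, so
t_c = ln(1.770 × 0.7936) / 0.1970 = 0.3395 / 0.1970 = 1.724 d.
L(t_c) = L₀ e^(−k_1 t_c) = 15.1 × 0.6432 = 9.713 mg/L, and at the critical point k_2 D_c = k_1 L, so D_c = (0.256/0.453) × 9.713 = 5.489 mg/L.

t_c ≈ 1.72 d; D_c ≈ 5.49 mg/L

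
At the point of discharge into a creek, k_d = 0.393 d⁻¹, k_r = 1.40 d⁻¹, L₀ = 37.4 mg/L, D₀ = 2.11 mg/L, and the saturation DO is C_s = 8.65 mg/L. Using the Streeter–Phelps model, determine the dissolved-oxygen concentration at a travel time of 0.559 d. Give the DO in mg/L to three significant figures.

k_d L₀/(k_r−k_d) = 0.393×37.4/(1.40−0.393) = 14.70/1.007 = 14.60 mg/L.
e^(−k_d t) = e^(−0.393×0.5590) = 0.8028; e^(−k_r t) = e^(−1.40×0.5590) = 0.4572.
D = 14.60 × (0.8028 − 0.4572) + 2.11 × 0.4572 = 5.044 + 0.9647 = 6.008 mg/L.
DO = C_s − D = 8.65 − 6.008 = 2.642 mg/L.

DO ≈ 2.64 mg/L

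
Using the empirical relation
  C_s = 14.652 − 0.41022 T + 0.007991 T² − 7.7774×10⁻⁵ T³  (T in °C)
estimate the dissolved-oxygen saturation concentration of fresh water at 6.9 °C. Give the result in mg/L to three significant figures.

C_s ≈ 12.2 mg/L

C_s = 14.652 − 0.41022×6.9 + 0.007991×6.9² − 7.7774×10⁻⁵×6.9³ = 12.18 mg/L.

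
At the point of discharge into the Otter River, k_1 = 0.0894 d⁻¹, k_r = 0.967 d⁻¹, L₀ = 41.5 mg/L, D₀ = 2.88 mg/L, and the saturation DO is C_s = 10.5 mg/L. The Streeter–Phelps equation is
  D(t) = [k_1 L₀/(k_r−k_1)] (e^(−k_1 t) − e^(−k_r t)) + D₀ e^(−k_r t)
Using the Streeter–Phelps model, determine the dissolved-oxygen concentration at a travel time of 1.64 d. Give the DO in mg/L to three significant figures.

DO ≈ 7.12 mg/L

k_1 L₀/(k_r−k_1) = 0.0894×41.5/(0.967−0.0894) = 3.710/0.8776 = 4.228 mg/L.
e^(−k_1 t) = e^(−0.0894×1.640) = 0.8636; e^(−k_r t) = e^(−0.967×1.640) = 0.2048.
D = 4.228 × (0.8636 − 0.2048) + 2.88 × 0.2048 = 2.785 + 0.5897 = 3.375 mg/L.
DO = C_s − D = 10.5 − 3.375 = 7.125 mg/L.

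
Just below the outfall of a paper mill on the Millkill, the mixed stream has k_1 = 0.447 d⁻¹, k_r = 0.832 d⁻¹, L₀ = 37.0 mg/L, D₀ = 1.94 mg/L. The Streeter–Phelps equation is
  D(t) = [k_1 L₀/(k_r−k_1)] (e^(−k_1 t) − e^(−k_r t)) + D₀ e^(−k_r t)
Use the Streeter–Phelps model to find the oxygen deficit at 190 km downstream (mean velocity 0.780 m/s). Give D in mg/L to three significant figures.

Travel time t = x/v = 190 km / (0.780 m/s) = 190000 m / 0.780 m/s = 243600 s = 2.819 d.
k_1 L₀/(k_r−k_1) = 0.447×37.0/(0.832−0.447) = 16.54/0.3850 = 42.96 mg/L.
e^(−k_1 t) = e^(−0.447×2.819) = 0.2836; e^(−k_r t) = e^(−0.832×2.819) = 0.09578.
D = 42.96 × (0.2836 − 0.09578) + 1.94 × 0.09578 = 8.068 + 0.1858 = 8.254 mg/L.

D ≈ 8.25 mg/L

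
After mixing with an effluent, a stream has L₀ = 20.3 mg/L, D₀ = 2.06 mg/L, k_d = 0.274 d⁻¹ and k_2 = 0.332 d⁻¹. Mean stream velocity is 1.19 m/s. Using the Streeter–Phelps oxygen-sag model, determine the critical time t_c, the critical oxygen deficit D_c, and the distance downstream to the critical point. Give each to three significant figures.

t_c ≈ 2.94 d; D_c ≈ 7.49 mg/L; x_c ≈ 302 km

t_c = [1/(k_2−k_d)] ln[(k_2/k_d)(1 − D₀(k_2−k_d)/(k_d L₀))]
= [1/(0.332−0.274)] ln[(0.332/0.274)(1 − 2.06×0.05800/(0.274×20.3))]
= (1/0.05800) ln[1.212 × 0.9785] = 17.24 × ln(1.186) = 17.24 × 0.1703 = 2.936 d.
D_c = (k_d/k_2) L₀ e^(−k_d t_c) = (0.274/0.332) × 20.3 × e^(−0.274×2.936) = 0.8253 × 20.3 × 0.4473 = 7.494 mg/L.
x_c = v t_c = 1.19 m/s × 2.936 d × 86400 s/d = 301900 m ≈ 302 km.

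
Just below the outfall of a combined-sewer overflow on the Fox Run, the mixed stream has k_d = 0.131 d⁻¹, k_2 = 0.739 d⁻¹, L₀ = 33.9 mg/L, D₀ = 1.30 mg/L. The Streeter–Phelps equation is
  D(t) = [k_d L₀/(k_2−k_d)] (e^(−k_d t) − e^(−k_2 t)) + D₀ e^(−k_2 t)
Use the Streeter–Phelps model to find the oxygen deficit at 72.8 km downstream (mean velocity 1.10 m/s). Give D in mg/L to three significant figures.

Travel time t = x/v = 72.8 km / (1.10 m/s) = 72800 m / 1.10 m/s = 66180 s = 0.7660 d.
k_d L₀/(k_2−k_d) = 0.131×33.9/(0.739−0.131) = 4.441/0.6080 = 7.304 mg/L.
e^(−k_d t) = e^(−0.131×0.7660) = 0.9045; e^(−k_2 t) = e^(−0.739×0.7660) = 0.5678.
D = 7.304 × (0.9045 − 0.5678) + 1.30 × 0.5678 = 2.460 + 0.7381 = 3.198 mg/L.

D ≈ 3.20 mg/L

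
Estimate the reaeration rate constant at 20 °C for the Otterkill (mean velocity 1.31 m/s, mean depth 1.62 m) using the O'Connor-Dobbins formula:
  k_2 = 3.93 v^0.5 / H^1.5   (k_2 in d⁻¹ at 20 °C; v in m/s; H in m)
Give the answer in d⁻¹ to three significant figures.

k_2 ≈ 2.18 d⁻¹

k_2 = 3.93 × 1.31^0.5 / 1.62^1.5 = 3.93 × 1.145 / 2.062 = 2.182 d⁻¹.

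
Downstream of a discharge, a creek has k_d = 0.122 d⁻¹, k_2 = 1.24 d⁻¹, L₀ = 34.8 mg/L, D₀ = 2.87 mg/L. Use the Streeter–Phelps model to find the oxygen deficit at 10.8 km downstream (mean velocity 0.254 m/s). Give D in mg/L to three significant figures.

D ≈ 3.07 mg/L

Travel time t = x/v = 10.8 km / (0.254 m/s) = 10800 m / 0.254 m/s = 42520 s = 0.4921 d.
k_d L₀/(k_2−k_d) = 0.122×34.8/(1.24−0.122) = 4.246/1.118 = 3.797 mg/L.
e^(−k_d t) = e^(−0.122×0.4921) = 0.9417; e^(−k_2 t) = e^(−1.24×0.4921) = 0.5432.
D = 3.797 × (0.9417 − 0.5432) + 2.87 × 0.5432 = 1.513 + 1.559 = 3.072 mg/L.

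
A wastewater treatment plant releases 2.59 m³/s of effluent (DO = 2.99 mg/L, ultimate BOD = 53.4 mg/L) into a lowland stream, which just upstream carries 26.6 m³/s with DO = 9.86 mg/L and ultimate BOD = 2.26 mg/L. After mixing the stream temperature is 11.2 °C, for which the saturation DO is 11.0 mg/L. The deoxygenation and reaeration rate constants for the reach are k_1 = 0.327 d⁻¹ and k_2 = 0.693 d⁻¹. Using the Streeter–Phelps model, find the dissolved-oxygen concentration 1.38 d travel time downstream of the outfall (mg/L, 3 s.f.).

DO ≈ 8.79 mg/L

Mixed DO = (26.6×9.86 + 2.59×2.99)/(26.6+2.59) = 270.0/29.19 = 9.250 mg/L.
Mixed L₀ = (26.6×2.26 + 2.59×53.4)/(29.19) = 198.4/29.19 = 6.798 mg/L.
Initial deficit D₀ = C_s − DO₀ = 11.0 − 9.250 = 1.750 mg/L.
D(1.38) = [0.327×6.798/(0.693−0.327)](e^(−0.327×1.38) − e^(−0.693×1.38)) + 1.750 e^(−0.693×1.38)
= 6.073 × (0.6368 − 0.3843) + 1.750 × 0.3843 = 2.206 mg/L.
DO = 11.0 − 2.206 = 8.794 mg/L.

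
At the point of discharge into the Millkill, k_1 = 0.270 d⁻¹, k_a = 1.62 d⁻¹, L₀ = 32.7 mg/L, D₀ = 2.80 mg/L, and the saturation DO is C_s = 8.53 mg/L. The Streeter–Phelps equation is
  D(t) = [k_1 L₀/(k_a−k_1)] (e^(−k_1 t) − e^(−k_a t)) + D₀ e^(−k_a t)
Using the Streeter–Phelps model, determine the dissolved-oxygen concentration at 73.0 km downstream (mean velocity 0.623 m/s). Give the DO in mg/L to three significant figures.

DO ≈ 4.41 mg/L

Travel time t = x/v = 73.0 km / (0.623 m/s) = 73000 m / 0.623 m/s = 117200 s = 1.356 d.
k_1 L₀/(k_a−k_1) = 0.270×32.7/(1.62−0.270) = 8.829/1.350 = 6.540 mg/L.
e^(−k_1 t) = e^(−0.270×1.356) = 0.6934; e^(−k_a t) = e^(−1.62×1.356) = 0.1111.
D = 6.540 × (0.6934 − 0.1111) + 2.80 × 0.1111 = 3.808 + 0.3112 = 4.119 mg/L.
DO = C_s − D = 8.53 − 4.119 = 4.411 mg/L.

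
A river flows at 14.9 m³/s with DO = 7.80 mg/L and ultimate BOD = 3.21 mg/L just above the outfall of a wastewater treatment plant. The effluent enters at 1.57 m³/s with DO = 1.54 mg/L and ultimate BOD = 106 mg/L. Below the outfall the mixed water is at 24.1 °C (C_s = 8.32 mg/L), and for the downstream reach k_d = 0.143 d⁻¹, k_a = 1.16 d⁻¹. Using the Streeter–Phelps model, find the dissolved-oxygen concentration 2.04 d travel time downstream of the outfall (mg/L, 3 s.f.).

DO ≈ 7.02 mg/L

Mixed DO = (14.9×7.80 + 1.57×1.54)/(14.9+1.57) = 118.6/16.47 = 7.203 mg/L.
Mixed L₀ = (14.9×3.21 + 1.57×106)/(16.47) = 214.2/16.47 = 13.01 mg/L.
Initial deficit D₀ = C_s − DO₀ = 8.32 − 7.203 = 1.117 mg/L.
D(2.04) = [0.143×13.01/(1.16−0.143)](e^(−0.143×2.04) − e^(−1.16×2.04)) + 1.117 e^(−1.16×2.04)
= 1.829 × (0.7470 − 0.09382) + 1.117 × 0.09382 = 1.299 mg/L.
DO = 8.32 − 1.299 = 7.021 mg/L.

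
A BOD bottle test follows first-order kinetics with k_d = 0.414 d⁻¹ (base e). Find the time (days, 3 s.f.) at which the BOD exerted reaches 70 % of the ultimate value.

t ≈ 2.91 d

y/L₀ = 1 − e^(−k_d t) = 0.70 ⇒ e^(−k_d t) = 0.300
t = −ln(0.300) / 0.414 = 1.204 / 0.414 = 2.908 d.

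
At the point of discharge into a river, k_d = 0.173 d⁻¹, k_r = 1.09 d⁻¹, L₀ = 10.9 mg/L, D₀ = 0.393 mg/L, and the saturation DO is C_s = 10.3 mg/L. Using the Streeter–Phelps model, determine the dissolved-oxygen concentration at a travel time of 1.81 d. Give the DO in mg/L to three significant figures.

k_d L₀/(k_r−k_d) = 0.173×10.9/(1.09−0.173) = 1.886/0.9170 = 2.056 mg/L.
e^(−k_d t) = e^(−0.173×1.810) = 0.7312; e^(−k_r t) = e^(−1.09×1.810) = 0.1391.
D = 2.056 × (0.7312 − 0.1391) + 0.393 × 0.1391 = 1.218 + 0.05465 = 1.272 mg/L.
DO = C_s − D = 10.3 − 1.272 = 9.028 mg/L.

DO ≈ 9.03 mg/L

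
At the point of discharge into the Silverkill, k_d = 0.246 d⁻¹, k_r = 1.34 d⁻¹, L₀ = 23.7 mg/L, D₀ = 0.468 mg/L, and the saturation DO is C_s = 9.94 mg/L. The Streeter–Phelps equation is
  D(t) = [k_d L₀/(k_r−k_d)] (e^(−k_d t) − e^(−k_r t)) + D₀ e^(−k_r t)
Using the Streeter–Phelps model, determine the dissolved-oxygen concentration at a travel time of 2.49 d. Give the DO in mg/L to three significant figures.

k_d L₀/(k_r−k_d) = 0.246×23.7/(1.34−0.246) = 5.830/1.094 = 5.329 mg/L.
e^(−k_d t) = e^(−0.246×2.490) = 0.5420; e^(−k_r t) = e^(−1.34×2.490) = 0.03556.
D = 5.329 × (0.5420 − 0.03556) + 0.468 × 0.03556 = 2.699 + 0.01664 = 2.715 mg/L.
DO = C_s − D = 9.94 − 2.715 = 7.225 mg/L.

DO ≈ 7.22 mg/L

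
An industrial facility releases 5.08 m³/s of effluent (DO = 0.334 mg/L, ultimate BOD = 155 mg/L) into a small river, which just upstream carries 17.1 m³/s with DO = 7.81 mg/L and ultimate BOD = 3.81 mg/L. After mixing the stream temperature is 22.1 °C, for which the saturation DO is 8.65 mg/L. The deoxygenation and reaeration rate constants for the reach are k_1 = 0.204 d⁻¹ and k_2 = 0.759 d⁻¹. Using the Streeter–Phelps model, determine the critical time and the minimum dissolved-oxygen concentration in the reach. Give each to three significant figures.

Mixed DO = (17.1×7.81 + 5.08×0.334)/(17.1+5.08) = 135.2/22.18 = 6.098 mg/L.
Mixed L₀ = (17.1×3.81 + 5.08×155)/(22.18) = 852.6/22.18 = 38.44 mg/L.
Initial deficit D₀ = C_s − DO₀ = 8.65 − 6.098 = 2.552 mg/L.
t_c = (1/0.5550) ln[(0.759/0.204)(1 − 2.552×0.5550/(0.204×38.44))] = 1.802 × ln(3.048) = 2.008 d.
D_c = (0.204/0.759) × 38.44 × e^(−0.204×2.008) = 0.2688 × 38.44 × 0.6638 = 6.858 mg/L.
Minimum DO = 8.65 − 6.858 = 1.792 mg/L.

t_c ≈ 2.01 d; minimum DO ≈ 1.79 mg/L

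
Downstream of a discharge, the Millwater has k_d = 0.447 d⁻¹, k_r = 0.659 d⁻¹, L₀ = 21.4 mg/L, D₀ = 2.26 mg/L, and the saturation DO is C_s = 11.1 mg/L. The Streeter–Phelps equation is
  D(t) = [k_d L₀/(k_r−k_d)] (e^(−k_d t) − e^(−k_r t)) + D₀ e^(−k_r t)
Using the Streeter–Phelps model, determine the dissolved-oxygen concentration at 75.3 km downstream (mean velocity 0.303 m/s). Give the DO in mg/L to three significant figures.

DO ≈ 5.07 mg/L

Travel time t = x/v = 75.3 km / (0.303 m/s) = 75300 m / 0.303 m/s = 248500 s = 2.876 d.
k_d L₀/(k_r−k_d) = 0.447×21.4/(0.659−0.447) = 9.566/0.2120 = 45.12 mg/L.
e^(−k_d t) = e^(−0.447×2.876) = 0.2765; e^(−k_r t) = e^(−0.659×2.876) = 0.1502.
D = 45.12 × (0.2765 − 0.1502) + 2.26 × 0.1502 = 5.695 + 0.3395 = 6.034 mg/L.
DO = C_s − D = 11.1 − 6.034 = 5.066 mg/L.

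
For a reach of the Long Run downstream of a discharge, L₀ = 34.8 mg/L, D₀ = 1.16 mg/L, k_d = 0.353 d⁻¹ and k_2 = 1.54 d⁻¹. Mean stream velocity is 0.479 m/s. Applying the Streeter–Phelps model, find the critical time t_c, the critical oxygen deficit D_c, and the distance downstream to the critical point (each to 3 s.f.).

At the critical point dD/dt = 0, so k_d L₀ e^(−k_d t) = k_2 D. Substituting D(t) from the Streeter–Phelps equation and solving for t gives
t_c = ln[(k_2/k_d)(1 − D₀(k_2−k_d)/(k_d L₀))] / (k_2−k_d).
Here k_2−k_d = 1.187 d⁻¹ and 1 − D₀(k_2−k_d)/(k_d L₀) = 1 − 1.16×1.187/(0.353×34.8) = 0.8879, so
t_c = ln(4.363 × 0.8879) / 1.187 = 1.354 / 1.187 = 1.141 d.
D_c = (k_d/k_2) L₀ e^(−k_d t_c) = (0.353/1.54) × 34.8 × e^(−0.353×1.141) = 0.2292 × 34.8 × 0.6685 = 5.333 mg/L.
x_c = v t_c = 0.479 m/s × 1.141 d × 86400 s/d = 47210 m ≈ 47.2 km.

t_c ≈ 1.14 d; D_c ≈ 5.33 mg/L; x_c ≈ 47.2 km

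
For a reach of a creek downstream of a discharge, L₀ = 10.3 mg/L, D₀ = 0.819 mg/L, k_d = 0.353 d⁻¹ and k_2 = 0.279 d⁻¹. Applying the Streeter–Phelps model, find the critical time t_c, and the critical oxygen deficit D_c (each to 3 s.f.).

t_c ≈ 2.96 d; D_c ≈ 4.59 mg/L

t_c = [1/(k_2−k_d)] ln[(k_2/k_d)(1 − D₀(k_2−k_d)/(k_d L₀))]
= [1/(0.279−0.353)] ln[(0.279/0.353)(1 − 0.819×-0.07400/(0.353×10.3))]
= (1/-0.07400) ln[0.7904 × 1.017] = -13.51 × ln(0.8035) = -13.51 × -0.2187 = 2.956 d.
D_c = (k_d/k_2) L₀ e^(−k_d t_c) = (0.353/0.279) × 10.3 × e^(−0.353×2.956) = 1.265 × 10.3 × 0.3523 = 4.591 mg/L.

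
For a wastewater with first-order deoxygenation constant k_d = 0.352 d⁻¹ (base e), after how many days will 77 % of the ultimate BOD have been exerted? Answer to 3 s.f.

t ≈ 4.18 d

y/L₀ = 1 − e^(−k_d t) = 0.77 ⇒ e^(−k_d t) = 0.230
t = −ln(0.230) / 0.352 = 1.470 / 0.352 = 4.175 d.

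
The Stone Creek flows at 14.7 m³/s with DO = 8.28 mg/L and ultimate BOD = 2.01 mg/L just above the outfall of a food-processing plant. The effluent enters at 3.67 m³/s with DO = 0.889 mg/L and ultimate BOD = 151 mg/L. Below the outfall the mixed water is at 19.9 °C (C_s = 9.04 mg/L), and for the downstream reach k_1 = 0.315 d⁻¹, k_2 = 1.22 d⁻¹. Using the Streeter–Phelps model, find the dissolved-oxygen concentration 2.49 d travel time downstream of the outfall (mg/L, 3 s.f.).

DO ≈ 4.42 mg/L

Mixed DO = (14.7×8.28 + 3.67×0.889)/(14.7+3.67) = 125.0/18.37 = 6.803 mg/L.
Mixed L₀ = (14.7×2.01 + 3.67×151)/(18.37) = 583.7/18.37 = 31.78 mg/L.
Initial deficit D₀ = C_s − DO₀ = 9.04 − 6.803 = 2.237 mg/L.
D(2.49) = [0.315×31.78/(1.22−0.315)](e^(−0.315×2.49) − e^(−1.22×2.49)) + 2.237 e^(−1.22×2.49)
= 11.06 × (0.4564 − 0.04794) + 2.237 × 0.04794 = 4.625 mg/L.
DO = 9.04 − 4.625 = 4.415 mg/L.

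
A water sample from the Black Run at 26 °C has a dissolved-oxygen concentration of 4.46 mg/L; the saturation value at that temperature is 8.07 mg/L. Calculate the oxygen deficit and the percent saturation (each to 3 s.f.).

D ≈ 3.61 mg/L; 55.3 % saturation

D = C_s − C = 8.07 − 4.46 = 3.61 mg/L.
% saturation = 4.46/8.07 × 100 = 55.3 %.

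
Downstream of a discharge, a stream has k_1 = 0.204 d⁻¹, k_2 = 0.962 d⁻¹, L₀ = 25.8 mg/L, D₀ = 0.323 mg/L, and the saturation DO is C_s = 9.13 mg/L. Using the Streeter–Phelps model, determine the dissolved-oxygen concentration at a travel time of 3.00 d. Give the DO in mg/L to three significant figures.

DO ≈ 5.73 mg/L

k_1 L₀/(k_2−k_1) = 0.204×25.8/(0.962−0.204) = 5.263/0.7580 = 6.944 mg/L.
e^(−k_1 t) = e^(−0.204×3.000) = 0.5423; e^(−k_2 t) = e^(−0.962×3.000) = 0.05580.
D = 6.944 × (0.5423 − 0.05580) + 0.323 × 0.05580 = 3.378 + 0.01802 = 3.396 mg/L.
DO = C_s − D = 9.13 − 3.396 = 5.734 mg/L.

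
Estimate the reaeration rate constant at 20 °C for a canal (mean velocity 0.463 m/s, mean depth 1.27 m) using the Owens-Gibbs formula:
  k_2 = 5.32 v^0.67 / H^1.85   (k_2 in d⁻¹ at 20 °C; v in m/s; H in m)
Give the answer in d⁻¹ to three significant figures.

k_2 = 5.32 × 0.463^0.67 / 1.27^1.85 = 5.32 × 0.5970 / 1.556 = 2.041 d⁻¹.

k_2 ≈ 2.04 d⁻¹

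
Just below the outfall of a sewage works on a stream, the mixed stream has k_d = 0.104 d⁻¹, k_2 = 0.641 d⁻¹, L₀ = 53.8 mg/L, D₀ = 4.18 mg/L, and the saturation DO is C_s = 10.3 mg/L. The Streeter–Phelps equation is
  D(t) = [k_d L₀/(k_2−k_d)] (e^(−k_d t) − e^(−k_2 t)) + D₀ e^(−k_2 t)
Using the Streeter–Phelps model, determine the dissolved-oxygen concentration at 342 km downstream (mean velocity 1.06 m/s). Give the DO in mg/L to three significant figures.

Travel time t = x/v = 342 km / (1.06 m/s) = 342000 m / 1.06 m/s = 322600 s = 3.734 d.
k_d L₀/(k_2−k_d) = 0.104×53.8/(0.641−0.104) = 5.595/0.5370 = 10.42 mg/L.
e^(−k_d t) = e^(−0.104×3.734) = 0.6782; e^(−k_2 t) = e^(−0.641×3.734) = 0.09129.
D = 10.42 × (0.6782 − 0.09129) + 4.18 × 0.09129 = 6.115 + 0.3816 = 6.496 mg/L.
DO = C_s − D = 10.3 − 6.496 = 3.804 mg/L.

DO ≈ 3.80 mg/L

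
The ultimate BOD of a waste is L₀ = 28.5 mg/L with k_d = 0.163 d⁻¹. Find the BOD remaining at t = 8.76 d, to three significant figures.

L_t = L₀ e^(−k_d t) = 28.5 × e^(−0.163×8.76) = 28.5 × 0.2398 = 6.835 mg/L.

L ≈ 6.83 mg/L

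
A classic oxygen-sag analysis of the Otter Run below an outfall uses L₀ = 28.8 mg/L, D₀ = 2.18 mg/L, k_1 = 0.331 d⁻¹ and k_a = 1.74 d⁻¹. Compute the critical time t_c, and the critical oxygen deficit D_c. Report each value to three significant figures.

t_c = [1/(k_a−k_1)] ln[(k_a/k_1)(1 − D₀(k_a−k_1)/(k_1 L₀))]
= [1/(1.74−0.331)] ln[(1.74/0.331)(1 − 2.18×1.409/(0.331×28.8))]
= (1/1.409) ln[5.257 × 0.6778] = 0.7097 × ln(3.563) = 0.7097 × 1.271 = 0.9018 d.
L(t_c) = L₀ e^(−k_1 t_c) = 28.8 × 0.7419 = 21.37 mg/L, and at the critical point k_a D_c = k_1 L, so D_c = (0.331/1.74) × 21.37 = 4.065 mg/L.

t_c ≈ 0.902 d; D_c ≈ 4.06 mg/L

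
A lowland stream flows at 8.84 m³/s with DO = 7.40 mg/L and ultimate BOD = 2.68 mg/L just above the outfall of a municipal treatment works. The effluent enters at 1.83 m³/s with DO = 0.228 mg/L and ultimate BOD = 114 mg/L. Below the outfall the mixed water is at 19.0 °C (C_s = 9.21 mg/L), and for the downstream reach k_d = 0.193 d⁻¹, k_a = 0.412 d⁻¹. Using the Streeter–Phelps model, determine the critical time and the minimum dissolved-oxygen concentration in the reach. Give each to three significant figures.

t_c ≈ 2.68 d; minimum DO ≈ 3.12 mg/L

Mixed DO = (8.84×7.40 + 1.83×0.228)/(8.84+1.83) = 65.83/10.67 = 6.170 mg/L.
Mixed L₀ = (8.84×2.68 + 1.83×114)/(10.67) = 232.3/10.67 = 21.77 mg/L.
Initial deficit D₀ = C_s − DO₀ = 9.21 − 6.170 = 3.040 mg/L.
t_c = (1/0.2190) ln[(0.412/0.193)(1 − 3.040×0.2190/(0.193×21.77))] = 4.566 × ln(1.796) = 2.675 d.
D_c = (0.193/0.412) × 21.77 × e^(−0.193×2.675) = 0.4684 × 21.77 × 0.5967 = 6.086 mg/L.
Minimum DO = 9.21 − 6.086 = 3.124 mg/L.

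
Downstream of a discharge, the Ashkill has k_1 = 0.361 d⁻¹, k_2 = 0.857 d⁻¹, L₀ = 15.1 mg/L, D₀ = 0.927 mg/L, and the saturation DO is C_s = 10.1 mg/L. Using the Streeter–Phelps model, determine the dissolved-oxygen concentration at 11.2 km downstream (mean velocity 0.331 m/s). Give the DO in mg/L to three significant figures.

Travel time t = x/v = 11.2 km / (0.331 m/s) = 11200 m / 0.331 m/s = 33840 s = 0.3916 d.
k_1 L₀/(k_2−k_1) = 0.361×15.1/(0.857−0.361) = 5.451/0.4960 = 10.99 mg/L.
e^(−k_1 t) = e^(−0.361×0.3916) = 0.8682; e^(−k_2 t) = e^(−0.857×0.3916) = 0.7149.
D = 10.99 × (0.8682 − 0.7149) + 0.927 × 0.7149 = 1.684 + 0.6627 = 2.347 mg/L.
DO = C_s − D = 10.1 − 2.347 = 7.753 mg/L.

DO ≈ 7.75 mg/L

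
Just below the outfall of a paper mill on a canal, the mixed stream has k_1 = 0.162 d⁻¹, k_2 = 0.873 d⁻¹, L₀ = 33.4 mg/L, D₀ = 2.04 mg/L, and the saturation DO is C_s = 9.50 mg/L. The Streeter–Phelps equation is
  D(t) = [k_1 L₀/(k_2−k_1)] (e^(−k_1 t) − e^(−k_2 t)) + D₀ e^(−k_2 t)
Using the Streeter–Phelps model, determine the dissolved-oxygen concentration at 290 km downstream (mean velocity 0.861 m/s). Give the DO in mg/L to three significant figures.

Travel time t = x/v = 290 km / (0.861 m/s) = 290000 m / 0.861 m/s = 336800 s = 3.898 d.
k_1 L₀/(k_2−k_1) = 0.162×33.4/(0.873−0.162) = 5.411/0.7110 = 7.610 mg/L.
e^(−k_1 t) = e^(−0.162×3.898) = 0.5318; e^(−k_2 t) = e^(−0.873×3.898) = 0.03326.
D = 7.610 × (0.5318 − 0.03326) + 2.04 × 0.03326 = 3.794 + 0.06786 = 3.862 mg/L.
DO = C_s − D = 9.50 − 3.862 = 5.638 mg/L.

DO ≈ 5.64 mg/L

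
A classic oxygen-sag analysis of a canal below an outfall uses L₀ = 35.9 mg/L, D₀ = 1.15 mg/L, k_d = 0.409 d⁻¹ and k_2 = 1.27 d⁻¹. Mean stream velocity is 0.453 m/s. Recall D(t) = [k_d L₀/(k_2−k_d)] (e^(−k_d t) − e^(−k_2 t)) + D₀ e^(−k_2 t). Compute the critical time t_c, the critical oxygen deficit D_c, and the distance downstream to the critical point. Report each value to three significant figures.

At the critical point dD/dt = 0, so k_d L₀ e^(−k_d t) = k_2 D. Substituting D(t) from the Streeter–Phelps equation and solving for t gives
t_c = ln[(k_2/k_d)(1 − D₀(k_2−k_d)/(k_d L₀))] / (k_2−k_d).
Here k_2−k_d = 0.8610 d⁻¹ and 1 − D₀(k_2−k_d)/(k_d L₀) = 1 − 1.15×0.8610/(0.409×35.9) = 0.9326, so
t_c = ln(3.105 × 0.9326) / 0.8610 = 1.063 / 0.8610 = 1.235 d.
L(t_c) = L₀ e^(−k_d t_c) = 35.9 × 0.6035 = 21.66 mg/L, and at the critical point k_2 D_c = k_d L, so D_c = (0.409/1.27) × 21.66 = 6.977 mg/L.
x_c = v t_c = 0.453 m/s × 1.235 d × 86400 s/d = 48330 m ≈ 48.3 km.

t_c ≈ 1.23 d; D_c ≈ 6.98 mg/L; x_c ≈ 48.3 km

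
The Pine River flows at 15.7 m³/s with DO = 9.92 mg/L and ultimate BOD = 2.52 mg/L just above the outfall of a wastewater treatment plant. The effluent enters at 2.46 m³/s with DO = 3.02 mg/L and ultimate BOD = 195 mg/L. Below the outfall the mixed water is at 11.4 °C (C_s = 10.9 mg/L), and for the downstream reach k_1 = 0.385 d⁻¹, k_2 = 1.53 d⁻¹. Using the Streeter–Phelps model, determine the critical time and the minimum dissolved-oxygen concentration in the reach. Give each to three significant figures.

t_c ≈ 1.01 d; minimum DO ≈ 6.02 mg/L

Mixed DO = (15.7×9.92 + 2.46×3.02)/(15.7+2.46) = 163.2/18.16 = 8.985 mg/L.
Mixed L₀ = (15.7×2.52 + 2.46×195)/(18.16) = 519.3/18.16 = 28.59 mg/L.
Initial deficit D₀ = C_s − DO₀ = 10.9 − 8.985 = 1.915 mg/L.
t_c = (1/1.145) ln[(1.53/0.385)(1 − 1.915×1.145/(0.385×28.59))] = 0.8734 × ln(3.183) = 1.011 d.
D_c = (0.385/1.53) × 28.59 × e^(−0.385×1.011) = 0.2516 × 28.59 × 0.6776 = 4.875 mg/L.
Minimum DO = 10.9 − 4.875 = 6.025 mg/L.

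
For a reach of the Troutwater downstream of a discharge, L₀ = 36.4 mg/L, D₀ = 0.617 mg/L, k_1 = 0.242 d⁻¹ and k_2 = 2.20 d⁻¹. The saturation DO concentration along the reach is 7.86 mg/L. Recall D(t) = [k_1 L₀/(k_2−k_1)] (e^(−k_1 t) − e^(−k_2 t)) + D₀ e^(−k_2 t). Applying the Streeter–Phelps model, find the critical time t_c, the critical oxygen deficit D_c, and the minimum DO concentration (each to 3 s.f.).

With k_2/k_1 = 9.091 and 1 − D₀(k_2−k_1)/(k_1 L₀) = 0.8629,
t_c = ln(9.091 × 0.8629) / (2.20 − 0.242) = ln(7.844) / 1.958 = 2.060/1.958 = 1.052 d.
D_c = (k_1/k_2) L₀ e^(−k_1 t_c) = (0.242/2.20) × 36.4 × e^(−0.242×1.052) = 0.1100 × 36.4 × 0.7752 = 3.104 mg/L.
Minimum DO = C_s − D_c = 7.86 − 3.104 = 4.756 mg/L.

t_c ≈ 1.05 d; D_c ≈ 3.10 mg/L; min DO ≈ 4.76 mg/L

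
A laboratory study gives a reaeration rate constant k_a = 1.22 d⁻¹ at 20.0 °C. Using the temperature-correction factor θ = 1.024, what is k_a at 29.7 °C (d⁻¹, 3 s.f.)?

k_a ≈ 1.54 d⁻¹

k_a(T₂) = k_a(T₁) · θ^(T₂−T₁) = 1.22 × 1.024^(29.7−20.0)
= 1.22 × 1.024^9.70 = 1.22 × 1.259 = 1.536 d⁻¹.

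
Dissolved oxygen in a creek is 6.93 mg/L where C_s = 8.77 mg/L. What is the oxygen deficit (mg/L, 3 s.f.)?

D = C_s − C = 8.77 − 6.93 = 1.84 mg/L.

D ≈ 1.84 mg/L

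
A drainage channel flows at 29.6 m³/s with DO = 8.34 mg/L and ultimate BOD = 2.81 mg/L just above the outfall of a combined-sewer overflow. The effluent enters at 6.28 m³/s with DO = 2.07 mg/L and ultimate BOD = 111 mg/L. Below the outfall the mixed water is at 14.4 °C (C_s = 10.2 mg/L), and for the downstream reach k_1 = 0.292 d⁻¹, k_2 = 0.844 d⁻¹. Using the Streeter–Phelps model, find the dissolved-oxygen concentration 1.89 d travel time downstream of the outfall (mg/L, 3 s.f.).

Mixed DO = (29.6×8.34 + 6.28×2.07)/(29.6+6.28) = 259.9/35.88 = 7.243 mg/L.
Mixed L₀ = (29.6×2.81 + 6.28×111)/(35.88) = 780.3/35.88 = 21.75 mg/L.
Initial deficit D₀ = C_s − DO₀ = 10.2 − 7.243 = 2.957 mg/L.
D(1.89) = [0.292×21.75/(0.844−0.292)](e^(−0.292×1.89) − e^(−0.844×1.89)) + 2.957 e^(−0.844×1.89)
= 11.50 × (0.5759 − 0.2029) + 2.957 × 0.2029 = 4.891 mg/L.
DO = 10.2 − 4.891 = 5.309 mg/L.

DO ≈ 5.31 mg/L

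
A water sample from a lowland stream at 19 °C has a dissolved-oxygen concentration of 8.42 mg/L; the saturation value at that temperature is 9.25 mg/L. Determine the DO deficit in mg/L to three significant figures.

D = C_s − C = 9.25 − 8.42 = 0.830 mg/L.

D ≈ 0.830 mg/L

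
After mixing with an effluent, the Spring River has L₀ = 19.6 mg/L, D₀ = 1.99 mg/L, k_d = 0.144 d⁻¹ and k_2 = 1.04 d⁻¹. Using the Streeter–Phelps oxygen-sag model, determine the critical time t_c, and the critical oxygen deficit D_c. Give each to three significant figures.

At the critical point dD/dt = 0, so k_d L₀ e^(−k_d t) = k_2 D. Substituting D(t) from the Streeter–Phelps equation and solving for t gives
t_c = ln[(k_2/k_d)(1 − D₀(k_2−k_d)/(k_d L₀))] / (k_2−k_d).
Here k_2−k_d = 0.8960 d⁻¹ and 1 − D₀(k_2−k_d)/(k_d L₀) = 1 − 1.99×0.8960/(0.144×19.6) = 0.3683, so
t_c = ln(7.222 × 0.3683) / 0.8960 = 0.9782 / 0.8960 = 1.092 d.
L(t_c) = L₀ e^(−k_d t_c) = 19.6 × 0.8545 = 16.75 mg/L, and at the critical point k_2 D_c = k_d L, so D_c = (0.144/1.04) × 16.75 = 2.319 mg/L.

t_c ≈ 1.09 d; D_c ≈ 2.32 mg/L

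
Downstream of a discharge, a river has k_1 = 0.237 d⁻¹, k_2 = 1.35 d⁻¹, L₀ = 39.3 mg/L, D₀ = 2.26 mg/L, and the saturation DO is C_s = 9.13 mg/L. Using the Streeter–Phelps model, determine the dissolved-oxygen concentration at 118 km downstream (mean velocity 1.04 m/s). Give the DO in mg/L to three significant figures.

DO ≈ 4.04 mg/L

Travel time t = x/v = 118 km / (1.04 m/s) = 118000 m / 1.04 m/s = 113500 s = 1.313 d.
k_1 L₀/(k_2−k_1) = 0.237×39.3/(1.35−0.237) = 9.314/1.113 = 8.368 mg/L.
e^(−k_1 t) = e^(−0.237×1.313) = 0.7325; e^(−k_2 t) = e^(−1.35×1.313) = 0.1699.
D = 8.368 × (0.7325 − 0.1699) + 2.26 × 0.1699 = 4.709 + 0.3839 = 5.093 mg/L.
DO = C_s − D = 9.13 − 5.093 = 4.037 mg/L.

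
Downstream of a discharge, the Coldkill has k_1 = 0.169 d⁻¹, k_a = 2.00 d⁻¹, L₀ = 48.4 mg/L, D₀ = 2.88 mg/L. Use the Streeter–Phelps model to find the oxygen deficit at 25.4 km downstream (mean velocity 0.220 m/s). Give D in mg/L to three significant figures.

D ≈ 3.45 mg/L

Travel time t = x/v = 25.4 km / (0.220 m/s) = 25400 m / 0.220 m/s = 115500 s = 1.336 d.
k_1 L₀/(k_a−k_1) = 0.169×48.4/(2.00−0.169) = 8.180/1.831 = 4.467 mg/L.
e^(−k_1 t) = e^(−0.169×1.336) = 0.7979; e^(−k_a t) = e^(−2.00×1.336) = 0.06908.
D = 4.467 × (0.7979 − 0.06908) + 2.88 × 0.06908 = 3.256 + 0.1989 = 3.455 mg/L.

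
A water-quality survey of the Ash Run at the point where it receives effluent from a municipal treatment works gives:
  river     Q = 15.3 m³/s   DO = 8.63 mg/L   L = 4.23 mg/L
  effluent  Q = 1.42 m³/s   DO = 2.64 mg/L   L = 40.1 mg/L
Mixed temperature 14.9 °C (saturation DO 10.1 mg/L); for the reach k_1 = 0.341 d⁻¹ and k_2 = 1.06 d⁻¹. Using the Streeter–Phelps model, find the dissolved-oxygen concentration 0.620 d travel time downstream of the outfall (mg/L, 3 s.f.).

DO ≈ 8.07 mg/L

Mixed DO = (15.3×8.63 + 1.42×2.64)/(15.3+1.42) = 135.8/16.72 = 8.121 mg/L.
Mixed L₀ = (15.3×4.23 + 1.42×40.1)/(16.72) = 121.7/16.72 = 7.276 mg/L.
Initial deficit D₀ = C_s − DO₀ = 10.1 − 8.121 = 1.979 mg/L.
D(0.620) = [0.341×7.276/(1.06−0.341)](e^(−0.341×0.620) − e^(−1.06×0.620)) + 1.979 e^(−1.06×0.620)
= 3.451 × (0.8094 − 0.5183) + 1.979 × 0.5183 = 2.030 mg/L.
DO = 10.1 − 2.030 = 8.070 mg/L.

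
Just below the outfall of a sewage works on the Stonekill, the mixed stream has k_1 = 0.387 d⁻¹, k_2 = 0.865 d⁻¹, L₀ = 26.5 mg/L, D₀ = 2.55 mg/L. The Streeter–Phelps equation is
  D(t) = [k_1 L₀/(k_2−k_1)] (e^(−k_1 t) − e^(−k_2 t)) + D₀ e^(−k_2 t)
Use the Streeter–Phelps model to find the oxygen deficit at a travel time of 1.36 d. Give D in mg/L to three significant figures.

D ≈ 6.85 mg/L

k_1 L₀/(k_2−k_1) = 0.387×26.5/(0.865−0.387) = 10.26/0.4780 = 21.46 mg/L.
e^(−k_1 t) = e^(−0.387×1.360) = 0.5908; e^(−k_2 t) = e^(−0.865×1.360) = 0.3084.
D = 21.46 × (0.5908 − 0.3084) + 2.55 × 0.3084 = 6.059 + 0.7864 = 6.845 mg/L.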